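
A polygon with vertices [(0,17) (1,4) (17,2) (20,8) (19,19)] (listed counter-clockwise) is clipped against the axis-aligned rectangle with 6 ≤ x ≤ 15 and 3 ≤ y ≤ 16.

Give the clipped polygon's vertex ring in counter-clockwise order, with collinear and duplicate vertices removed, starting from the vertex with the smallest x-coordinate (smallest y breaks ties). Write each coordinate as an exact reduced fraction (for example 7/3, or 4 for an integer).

Clipped polygon: [(6,27/8) (9,3) (15,3) (15,16) (6,16)]

1. After x ≥ 6: [(6,335/19) (6,27/8) (17,2) (20,8) (19,19)]
2. After x ≤ 15: [(15,353/19) (6,335/19) (6,27/8) (15,9/4)]
3. After y ≥ 3: [(15,3) (15,353/19) (6,335/19) (6,27/8) (9,3)]
4. After y ≤ 16: [(15,3) (15,16) (6,16) (6,27/8) (9,3)]
5. Canonical ring: [(6,27/8) (9,3) (15,3) (15,16) (6,16)]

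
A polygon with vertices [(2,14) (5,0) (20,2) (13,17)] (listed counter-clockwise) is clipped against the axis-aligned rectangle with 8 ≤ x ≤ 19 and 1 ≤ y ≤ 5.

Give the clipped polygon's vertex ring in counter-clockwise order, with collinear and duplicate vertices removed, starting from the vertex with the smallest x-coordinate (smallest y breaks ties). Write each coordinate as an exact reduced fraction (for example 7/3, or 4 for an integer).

1. After x ≥ 8: [(8,172/11) (8,2/5) (20,2) (13,17)]
2. After x ≤ 19: [(8,172/11) (8,2/5) (19,28/15) (19,29/7) (13,17)]
3. After y ≥ 1: [(8,172/11) (8,1) (25/2,1) (19,28/15) (19,29/7) (13,17)]
4. After y ≤ 5: [(8,5) (8,1) (25/2,1) (19,28/15) (19,29/7) (93/5,5)]
5. Canonical ring: [(8,1) (25/2,1) (19,28/15) (19,29/7) (93/5,5) (8,5)]

Clipped polygon: [(8,1) (25/2,1) (19,28/15) (19,29/7) (93/5,5) (8,5)]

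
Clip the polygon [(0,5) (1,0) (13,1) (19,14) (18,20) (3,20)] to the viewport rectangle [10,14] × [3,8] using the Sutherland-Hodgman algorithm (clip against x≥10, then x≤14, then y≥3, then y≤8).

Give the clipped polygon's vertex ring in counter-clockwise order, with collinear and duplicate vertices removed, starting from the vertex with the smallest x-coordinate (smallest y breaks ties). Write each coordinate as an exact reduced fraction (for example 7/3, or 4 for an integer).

Clipped polygon: [(10,3) (181/13,3) (14,19/6) (14,8) (10,8)]

1. After x ≥ 10: [(10,3/4) (13,1) (19,14) (18,20) (10,20)]
2. After x ≤ 14: [(10,3/4) (13,1) (14,19/6) (14,20) (10,20)]
3. After y ≥ 3: [(10,3) (181/13,3) (14,19/6) (14,20) (10,20)]
4. After y ≤ 8: [(10,8) (10,3) (181/13,3) (14,19/6) (14,8)]
5. Canonical ring: [(10,3) (181/13,3) (14,19/6) (14,8) (10,8)]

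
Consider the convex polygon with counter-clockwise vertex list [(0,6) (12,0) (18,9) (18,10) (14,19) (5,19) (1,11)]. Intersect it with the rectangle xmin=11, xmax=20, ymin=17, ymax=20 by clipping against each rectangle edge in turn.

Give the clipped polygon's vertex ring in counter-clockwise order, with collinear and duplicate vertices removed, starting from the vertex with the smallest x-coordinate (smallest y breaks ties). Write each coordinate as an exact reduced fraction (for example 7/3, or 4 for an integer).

1. After x ≥ 11: [(11,1/2) (12,0) (18,9) (18,10) (14,19) (11,19)]
2. After x ≤ 20: [(11,1/2) (12,0) (18,9) (18,10) (14,19) (11,19)]
3. After y ≥ 17: [(11,17) (134/9,17) (14,19) (11,19)]
4. After y ≤ 20: [(11,17) (134/9,17) (14,19) (11,19)]
5. Canonical ring: [(11,17) (134/9,17) (14,19) (11,19)]

Clipped polygon: [(11,17) (134/9,17) (14,19) (11,19)]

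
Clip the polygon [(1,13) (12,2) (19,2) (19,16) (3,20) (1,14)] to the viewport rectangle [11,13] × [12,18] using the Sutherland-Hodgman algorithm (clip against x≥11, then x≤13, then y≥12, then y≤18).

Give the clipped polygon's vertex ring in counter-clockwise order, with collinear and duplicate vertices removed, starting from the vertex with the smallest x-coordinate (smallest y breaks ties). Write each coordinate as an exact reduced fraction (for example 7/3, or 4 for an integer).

Clipped polygon: [(11,12) (13,12) (13,35/2) (11,18)]

1. After x ≥ 11: [(11,3) (12,2) (19,2) (19,16) (11,18)]
2. After x ≤ 13: [(11,3) (12,2) (13,2) (13,35/2) (11,18)]
3. After y ≥ 12: [(11,12) (13,12) (13,35/2) (11,18)]
4. After y ≤ 18: [(11,12) (13,12) (13,35/2) (11,18)]
5. Canonical ring: [(11,12) (13,12) (13,35/2) (11,18)]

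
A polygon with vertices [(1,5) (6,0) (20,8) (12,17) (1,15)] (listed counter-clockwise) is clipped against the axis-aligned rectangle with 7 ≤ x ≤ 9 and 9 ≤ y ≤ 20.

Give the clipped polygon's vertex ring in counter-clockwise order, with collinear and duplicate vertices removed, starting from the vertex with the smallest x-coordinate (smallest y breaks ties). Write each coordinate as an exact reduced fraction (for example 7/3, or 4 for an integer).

Clipped polygon: [(7,9) (9,9) (9,181/11) (7,177/11)]

1. After x ≥ 7: [(7,4/7) (20,8) (12,17) (7,177/11)]
2. After x ≤ 9: [(7,4/7) (9,12/7) (9,181/11) (7,177/11)]
3. After y ≥ 9: [(7,9) (9,9) (9,181/11) (7,177/11)]
4. After y ≤ 20: [(7,9) (9,9) (9,181/11) (7,177/11)]
5. Canonical ring: [(7,9) (9,9) (9,181/11) (7,177/11)]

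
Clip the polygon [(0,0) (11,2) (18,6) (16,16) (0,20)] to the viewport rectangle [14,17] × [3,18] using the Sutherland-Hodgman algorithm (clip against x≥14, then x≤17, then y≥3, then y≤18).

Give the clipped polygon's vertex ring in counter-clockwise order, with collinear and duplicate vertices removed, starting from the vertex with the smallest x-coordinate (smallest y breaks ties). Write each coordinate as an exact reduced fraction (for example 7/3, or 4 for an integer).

Clipped polygon: [(14,26/7) (17,38/7) (17,11) (16,16) (14,33/2)]

1. After x ≥ 14: [(14,26/7) (18,6) (16,16) (14,33/2)]
2. After x ≤ 17: [(14,26/7) (17,38/7) (17,11) (16,16) (14,33/2)]
3. After y ≥ 3: [(14,26/7) (17,38/7) (17,11) (16,16) (14,33/2)]
4. After y ≤ 18: [(14,26/7) (17,38/7) (17,11) (16,16) (14,33/2)]
5. Canonical ring: [(14,26/7) (17,38/7) (17,11) (16,16) (14,33/2)]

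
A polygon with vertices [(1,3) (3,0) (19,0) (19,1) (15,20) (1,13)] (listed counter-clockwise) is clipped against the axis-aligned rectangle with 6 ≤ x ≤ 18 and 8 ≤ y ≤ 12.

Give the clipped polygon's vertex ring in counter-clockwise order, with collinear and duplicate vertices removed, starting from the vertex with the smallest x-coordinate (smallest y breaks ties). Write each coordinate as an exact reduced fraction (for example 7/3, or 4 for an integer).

Clipped polygon: [(6,8) (333/19,8) (317/19,12) (6,12)]

1. After x ≥ 6: [(6,0) (19,0) (19,1) (15,20) (6,31/2)]
2. After x ≤ 18: [(6,0) (18,0) (18,23/4) (15,20) (6,31/2)]
3. After y ≥ 8: [(6,8) (333/19,8) (15,20) (6,31/2)]
4. After y ≤ 12: [(6,12) (6,8) (333/19,8) (317/19,12)]
5. Canonical ring: [(6,8) (333/19,8) (317/19,12) (6,12)]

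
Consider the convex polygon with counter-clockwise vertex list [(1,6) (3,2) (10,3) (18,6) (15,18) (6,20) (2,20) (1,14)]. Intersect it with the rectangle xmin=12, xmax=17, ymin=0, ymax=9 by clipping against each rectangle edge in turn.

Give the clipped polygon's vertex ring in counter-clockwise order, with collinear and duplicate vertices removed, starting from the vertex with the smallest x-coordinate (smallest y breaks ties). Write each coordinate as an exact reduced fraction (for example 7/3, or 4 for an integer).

Clipped polygon: [(12,15/4) (17,45/8) (17,9) (12,9)]

1. After x ≥ 12: [(12,15/4) (18,6) (15,18) (12,56/3)]
2. After x ≤ 17: [(12,15/4) (17,45/8) (17,10) (15,18) (12,56/3)]
3. After y ≥ 0: [(12,15/4) (17,45/8) (17,10) (15,18) (12,56/3)]
4. After y ≤ 9: [(12,9) (12,15/4) (17,45/8) (17,9)]
5. Canonical ring: [(12,15/4) (17,45/8) (17,9) (12,9)]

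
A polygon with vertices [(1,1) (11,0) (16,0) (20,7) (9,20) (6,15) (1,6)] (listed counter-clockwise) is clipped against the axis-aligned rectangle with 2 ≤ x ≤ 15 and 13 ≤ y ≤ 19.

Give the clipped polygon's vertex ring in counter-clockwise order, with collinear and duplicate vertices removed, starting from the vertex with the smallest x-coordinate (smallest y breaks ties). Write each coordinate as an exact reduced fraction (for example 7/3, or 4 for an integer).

1. After x ≥ 2: [(2,9/10) (11,0) (16,0) (20,7) (9,20) (6,15) (2,39/5)]
2. After x ≤ 15: [(2,9/10) (11,0) (15,0) (15,142/11) (9,20) (6,15) (2,39/5)]
3. After y ≥ 13: [(194/13,13) (9,20) (6,15) (44/9,13)]
4. After y ≤ 19: [(194/13,13) (128/13,19) (42/5,19) (6,15) (44/9,13)]
5. Canonical ring: [(44/9,13) (194/13,13) (128/13,19) (42/5,19) (6,15)]

Clipped polygon: [(44/9,13) (194/13,13) (128/13,19) (42/5,19) (6,15)]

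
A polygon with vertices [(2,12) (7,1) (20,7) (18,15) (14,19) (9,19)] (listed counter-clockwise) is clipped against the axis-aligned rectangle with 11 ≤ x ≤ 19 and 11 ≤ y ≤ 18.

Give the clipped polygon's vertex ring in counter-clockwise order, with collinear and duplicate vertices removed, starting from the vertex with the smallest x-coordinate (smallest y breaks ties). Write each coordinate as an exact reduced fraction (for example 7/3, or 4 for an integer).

Clipped polygon: [(11,11) (19,11) (18,15) (15,18) (11,18)]

1. After x ≥ 11: [(11,37/13) (20,7) (18,15) (14,19) (11,19)]
2. After x ≤ 19: [(11,37/13) (19,85/13) (19,11) (18,15) (14,19) (11,19)]
3. After y ≥ 11: [(11,11) (19,11) (19,11) (18,15) (14,19) (11,19)]
4. After y ≤ 18: [(11,18) (11,11) (19,11) (19,11) (18,15) (15,18)]
5. Canonical ring: [(11,11) (19,11) (18,15) (15,18) (11,18)]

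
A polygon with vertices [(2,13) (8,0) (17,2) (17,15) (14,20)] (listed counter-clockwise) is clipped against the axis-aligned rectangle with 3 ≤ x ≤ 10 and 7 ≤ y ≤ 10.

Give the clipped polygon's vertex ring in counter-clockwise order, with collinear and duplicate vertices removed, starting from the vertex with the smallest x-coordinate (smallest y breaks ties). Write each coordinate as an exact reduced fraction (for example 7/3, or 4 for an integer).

1. After x ≥ 3: [(3,163/12) (3,65/6) (8,0) (17,2) (17,15) (14,20)]
2. After x ≤ 10: [(10,53/3) (3,163/12) (3,65/6) (8,0) (10,4/9)]
3. After y ≥ 7: [(10,7) (10,53/3) (3,163/12) (3,65/6) (62/13,7)]
4. After y ≤ 10: [(10,7) (10,10) (44/13,10) (62/13,7)]
5. Canonical ring: [(44/13,10) (62/13,7) (10,7) (10,10)]

Clipped polygon: [(44/13,10) (62/13,7) (10,7) (10,10)]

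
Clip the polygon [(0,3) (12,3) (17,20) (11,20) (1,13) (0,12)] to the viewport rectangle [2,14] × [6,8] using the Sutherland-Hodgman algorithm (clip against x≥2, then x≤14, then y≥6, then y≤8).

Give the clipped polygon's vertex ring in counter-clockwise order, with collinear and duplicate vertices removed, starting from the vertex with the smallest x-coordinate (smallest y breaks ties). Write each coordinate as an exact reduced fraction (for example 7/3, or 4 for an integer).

Clipped polygon: [(2,6) (219/17,6) (229/17,8) (2,8)]

1. After x ≥ 2: [(2,3) (12,3) (17,20) (11,20) (2,137/10)]
2. After x ≤ 14: [(2,3) (12,3) (14,49/5) (14,20) (11,20) (2,137/10)]
3. After y ≥ 6: [(2,6) (219/17,6) (14,49/5) (14,20) (11,20) (2,137/10)]
4. After y ≤ 8: [(2,8) (2,6) (219/17,6) (229/17,8)]
5. Canonical ring: [(2,6) (219/17,6) (229/17,8) (2,8)]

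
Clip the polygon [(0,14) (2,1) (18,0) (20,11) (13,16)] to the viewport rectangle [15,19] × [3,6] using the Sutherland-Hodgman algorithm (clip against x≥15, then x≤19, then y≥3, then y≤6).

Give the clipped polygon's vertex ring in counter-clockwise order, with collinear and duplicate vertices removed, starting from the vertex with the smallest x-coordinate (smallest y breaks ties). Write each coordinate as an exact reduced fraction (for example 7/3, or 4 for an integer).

Clipped polygon: [(15,3) (204/11,3) (19,11/2) (19,6) (15,6)]

1. After x ≥ 15: [(15,3/16) (18,0) (20,11) (15,102/7)]
2. After x ≤ 19: [(15,3/16) (18,0) (19,11/2) (19,82/7) (15,102/7)]
3. After y ≥ 3: [(15,3) (204/11,3) (19,11/2) (19,82/7) (15,102/7)]
4. After y ≤ 6: [(15,6) (15,3) (204/11,3) (19,11/2) (19,6)]
5. Canonical ring: [(15,3) (204/11,3) (19,11/2) (19,6) (15,6)]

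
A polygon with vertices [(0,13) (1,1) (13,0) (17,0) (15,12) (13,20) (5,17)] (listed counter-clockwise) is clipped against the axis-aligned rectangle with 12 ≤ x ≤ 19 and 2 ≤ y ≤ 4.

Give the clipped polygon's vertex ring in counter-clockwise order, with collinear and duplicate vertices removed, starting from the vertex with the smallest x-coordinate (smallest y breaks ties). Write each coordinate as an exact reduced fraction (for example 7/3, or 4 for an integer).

Clipped polygon: [(12,2) (50/3,2) (49/3,4) (12,4)]

1. After x ≥ 12: [(12,1/12) (13,0) (17,0) (15,12) (13,20) (12,157/8)]
2. After x ≤ 19: [(12,1/12) (13,0) (17,0) (15,12) (13,20) (12,157/8)]
3. After y ≥ 2: [(12,2) (50/3,2) (15,12) (13,20) (12,157/8)]
4. After y ≤ 4: [(12,4) (12,2) (50/3,2) (49/3,4)]
5. Canonical ring: [(12,2) (50/3,2) (49/3,4) (12,4)]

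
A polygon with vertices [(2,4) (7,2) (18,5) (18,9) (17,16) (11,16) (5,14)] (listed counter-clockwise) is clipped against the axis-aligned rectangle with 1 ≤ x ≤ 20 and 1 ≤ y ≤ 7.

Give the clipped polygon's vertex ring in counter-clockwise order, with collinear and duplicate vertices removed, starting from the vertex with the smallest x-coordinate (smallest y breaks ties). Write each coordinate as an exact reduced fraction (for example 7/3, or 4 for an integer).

Clipped polygon: [(2,4) (7,2) (18,5) (18,7) (29/10,7)]

1. After x ≥ 1: [(2,4) (7,2) (18,5) (18,9) (17,16) (11,16) (5,14)]
2. After x ≤ 20: [(2,4) (7,2) (18,5) (18,9) (17,16) (11,16) (5,14)]
3. After y ≥ 1: [(2,4) (7,2) (18,5) (18,9) (17,16) (11,16) (5,14)]
4. After y ≤ 7: [(29/10,7) (2,4) (7,2) (18,5) (18,7)]
5. Canonical ring: [(2,4) (7,2) (18,5) (18,7) (29/10,7)]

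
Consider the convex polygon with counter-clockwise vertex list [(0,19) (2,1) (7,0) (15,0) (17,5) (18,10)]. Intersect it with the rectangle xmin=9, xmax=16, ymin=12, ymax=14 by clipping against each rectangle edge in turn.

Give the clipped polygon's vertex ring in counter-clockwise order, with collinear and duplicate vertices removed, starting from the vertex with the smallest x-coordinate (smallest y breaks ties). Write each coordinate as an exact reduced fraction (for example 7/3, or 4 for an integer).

1. After x ≥ 9: [(9,29/2) (9,0) (15,0) (17,5) (18,10)]
2. After x ≤ 16: [(16,11) (9,29/2) (9,0) (15,0) (16,5/2)]
3. After y ≥ 12: [(14,12) (9,29/2) (9,12)]
4. After y ≤ 14: [(14,12) (10,14) (9,14) (9,12)]
5. Canonical ring: [(9,12) (14,12) (10,14) (9,14)]

Clipped polygon: [(9,12) (14,12) (10,14) (9,14)]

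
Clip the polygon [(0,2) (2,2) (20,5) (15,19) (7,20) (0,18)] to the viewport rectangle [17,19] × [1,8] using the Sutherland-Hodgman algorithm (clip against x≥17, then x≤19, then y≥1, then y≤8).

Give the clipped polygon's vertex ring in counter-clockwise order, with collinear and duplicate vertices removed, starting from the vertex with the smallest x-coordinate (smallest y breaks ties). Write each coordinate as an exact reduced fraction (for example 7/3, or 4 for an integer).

1. After x ≥ 17: [(17,9/2) (20,5) (17,67/5)]
2. After x ≤ 19: [(17,9/2) (19,29/6) (19,39/5) (17,67/5)]
3. After y ≥ 1: [(17,9/2) (19,29/6) (19,39/5) (17,67/5)]
4. After y ≤ 8: [(17,8) (17,9/2) (19,29/6) (19,39/5) (265/14,8)]
5. Canonical ring: [(17,9/2) (19,29/6) (19,39/5) (265/14,8) (17,8)]

Clipped polygon: [(17,9/2) (19,29/6) (19,39/5) (265/14,8) (17,8)]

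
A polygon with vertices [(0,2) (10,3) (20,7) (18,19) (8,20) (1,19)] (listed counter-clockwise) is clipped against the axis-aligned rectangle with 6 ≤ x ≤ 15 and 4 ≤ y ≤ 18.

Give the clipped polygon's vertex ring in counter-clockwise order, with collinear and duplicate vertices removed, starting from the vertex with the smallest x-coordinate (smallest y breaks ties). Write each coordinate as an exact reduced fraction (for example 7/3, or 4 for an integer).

1. After x ≥ 6: [(6,13/5) (10,3) (20,7) (18,19) (8,20) (6,138/7)]
2. After x ≤ 15: [(6,13/5) (10,3) (15,5) (15,193/10) (8,20) (6,138/7)]
3. After y ≥ 4: [(6,4) (25/2,4) (15,5) (15,193/10) (8,20) (6,138/7)]
4. After y ≤ 18: [(6,18) (6,4) (25/2,4) (15,5) (15,18)]
5. Canonical ring: [(6,4) (25/2,4) (15,5) (15,18) (6,18)]

Clipped polygon: [(6,4) (25/2,4) (15,5) (15,18) (6,18)]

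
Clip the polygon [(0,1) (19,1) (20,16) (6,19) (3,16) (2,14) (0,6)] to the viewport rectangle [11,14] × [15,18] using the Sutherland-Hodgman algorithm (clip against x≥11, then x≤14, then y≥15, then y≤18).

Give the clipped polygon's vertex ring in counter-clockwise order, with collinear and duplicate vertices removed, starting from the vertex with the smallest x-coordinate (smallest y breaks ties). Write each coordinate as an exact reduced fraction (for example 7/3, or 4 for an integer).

Clipped polygon: [(11,15) (14,15) (14,121/7) (11,251/14)]

1. After x ≥ 11: [(11,1) (19,1) (20,16) (11,251/14)]
2. After x ≤ 14: [(11,1) (14,1) (14,121/7) (11,251/14)]
3. After y ≥ 15: [(11,15) (14,15) (14,121/7) (11,251/14)]
4. After y ≤ 18: [(11,15) (14,15) (14,121/7) (11,251/14)]
5. Canonical ring: [(11,15) (14,15) (14,121/7) (11,251/14)]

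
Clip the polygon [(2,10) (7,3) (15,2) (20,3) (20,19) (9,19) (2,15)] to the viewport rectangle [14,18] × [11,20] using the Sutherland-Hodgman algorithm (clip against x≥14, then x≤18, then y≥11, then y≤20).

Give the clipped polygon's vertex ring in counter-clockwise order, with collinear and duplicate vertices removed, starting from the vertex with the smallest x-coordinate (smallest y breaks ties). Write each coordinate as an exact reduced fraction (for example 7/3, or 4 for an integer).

1. After x ≥ 14: [(14,17/8) (15,2) (20,3) (20,19) (14,19)]
2. After x ≤ 18: [(14,17/8) (15,2) (18,13/5) (18,19) (14,19)]
3. After y ≥ 11: [(14,11) (18,11) (18,19) (14,19)]
4. After y ≤ 20: [(14,11) (18,11) (18,19) (14,19)]
5. Canonical ring: [(14,11) (18,11) (18,19) (14,19)]

Clipped polygon: [(14,11) (18,11) (18,19) (14,19)]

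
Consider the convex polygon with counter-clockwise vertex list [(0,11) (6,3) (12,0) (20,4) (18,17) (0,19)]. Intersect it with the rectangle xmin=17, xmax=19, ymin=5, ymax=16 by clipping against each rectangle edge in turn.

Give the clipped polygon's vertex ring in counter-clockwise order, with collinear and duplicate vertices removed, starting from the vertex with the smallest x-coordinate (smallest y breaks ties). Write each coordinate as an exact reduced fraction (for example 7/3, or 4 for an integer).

Clipped polygon: [(17,5) (19,5) (19,21/2) (236/13,16) (17,16)]

1. After x ≥ 17: [(17,5/2) (20,4) (18,17) (17,154/9)]
2. After x ≤ 19: [(17,5/2) (19,7/2) (19,21/2) (18,17) (17,154/9)]
3. After y ≥ 5: [(17,5) (19,5) (19,21/2) (18,17) (17,154/9)]
4. After y ≤ 16: [(17,16) (17,5) (19,5) (19,21/2) (236/13,16)]
5. Canonical ring: [(17,5) (19,5) (19,21/2) (236/13,16) (17,16)]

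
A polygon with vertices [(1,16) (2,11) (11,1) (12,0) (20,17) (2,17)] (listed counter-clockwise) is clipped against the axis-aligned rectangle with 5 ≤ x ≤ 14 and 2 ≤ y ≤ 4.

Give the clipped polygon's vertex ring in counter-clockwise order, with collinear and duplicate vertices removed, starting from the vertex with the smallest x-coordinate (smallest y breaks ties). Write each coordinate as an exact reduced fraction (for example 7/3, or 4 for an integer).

1. After x ≥ 5: [(5,23/3) (11,1) (12,0) (20,17) (5,17)]
2. After x ≤ 14: [(5,23/3) (11,1) (12,0) (14,17/4) (14,17) (5,17)]
3. After y ≥ 2: [(5,23/3) (101/10,2) (220/17,2) (14,17/4) (14,17) (5,17)]
4. After y ≤ 4: [(83/10,4) (101/10,2) (220/17,2) (236/17,4)]
5. Canonical ring: [(83/10,4) (101/10,2) (220/17,2) (236/17,4)]

Clipped polygon: [(83/10,4) (101/10,2) (220/17,2) (236/17,4)]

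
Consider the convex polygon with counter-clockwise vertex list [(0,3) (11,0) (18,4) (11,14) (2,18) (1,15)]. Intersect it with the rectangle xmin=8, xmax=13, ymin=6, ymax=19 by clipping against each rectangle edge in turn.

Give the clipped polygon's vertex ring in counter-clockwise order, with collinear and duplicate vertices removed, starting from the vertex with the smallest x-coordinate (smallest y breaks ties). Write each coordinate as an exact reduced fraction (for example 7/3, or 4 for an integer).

Clipped polygon: [(8,6) (13,6) (13,78/7) (11,14) (8,46/3)]

1. After x ≥ 8: [(8,9/11) (11,0) (18,4) (11,14) (8,46/3)]
2. After x ≤ 13: [(8,9/11) (11,0) (13,8/7) (13,78/7) (11,14) (8,46/3)]
3. After y ≥ 6: [(8,6) (13,6) (13,78/7) (11,14) (8,46/3)]
4. After y ≤ 19: [(8,6) (13,6) (13,78/7) (11,14) (8,46/3)]
5. Canonical ring: [(8,6) (13,6) (13,78/7) (11,14) (8,46/3)]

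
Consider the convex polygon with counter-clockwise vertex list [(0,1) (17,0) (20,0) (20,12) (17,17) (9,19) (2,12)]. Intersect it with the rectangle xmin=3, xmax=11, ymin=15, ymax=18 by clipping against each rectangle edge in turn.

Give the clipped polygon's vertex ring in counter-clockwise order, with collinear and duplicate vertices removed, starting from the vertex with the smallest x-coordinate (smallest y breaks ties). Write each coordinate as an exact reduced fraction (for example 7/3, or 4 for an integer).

1. After x ≥ 3: [(3,14/17) (17,0) (20,0) (20,12) (17,17) (9,19) (3,13)]
2. After x ≤ 11: [(3,14/17) (11,6/17) (11,37/2) (9,19) (3,13)]
3. After y ≥ 15: [(11,15) (11,37/2) (9,19) (5,15)]
4. After y ≤ 18: [(11,15) (11,18) (8,18) (5,15)]
5. Canonical ring: [(5,15) (11,15) (11,18) (8,18)]

Clipped polygon: [(5,15) (11,15) (11,18) (8,18)]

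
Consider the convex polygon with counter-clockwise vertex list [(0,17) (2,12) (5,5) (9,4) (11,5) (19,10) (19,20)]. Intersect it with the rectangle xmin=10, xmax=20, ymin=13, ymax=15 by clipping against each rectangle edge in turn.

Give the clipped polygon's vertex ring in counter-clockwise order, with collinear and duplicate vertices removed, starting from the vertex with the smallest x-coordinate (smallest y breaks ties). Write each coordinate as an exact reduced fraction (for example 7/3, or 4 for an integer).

Clipped polygon: [(10,13) (19,13) (19,15) (10,15)]

1. After x ≥ 10: [(10,353/19) (10,9/2) (11,5) (19,10) (19,20)]
2. After x ≤ 20: [(10,353/19) (10,9/2) (11,5) (19,10) (19,20)]
3. After y ≥ 13: [(10,353/19) (10,13) (19,13) (19,20)]
4. After y ≤ 15: [(10,15) (10,13) (19,13) (19,15)]
5. Canonical ring: [(10,13) (19,13) (19,15) (10,15)]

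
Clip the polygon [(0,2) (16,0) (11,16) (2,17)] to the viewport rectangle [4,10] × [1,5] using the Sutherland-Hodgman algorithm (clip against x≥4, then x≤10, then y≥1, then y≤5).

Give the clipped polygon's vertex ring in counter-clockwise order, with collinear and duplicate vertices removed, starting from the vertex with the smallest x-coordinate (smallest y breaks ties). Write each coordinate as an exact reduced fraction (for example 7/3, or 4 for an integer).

1. After x ≥ 4: [(4,3/2) (16,0) (11,16) (4,151/9)]
2. After x ≤ 10: [(4,3/2) (10,3/4) (10,145/9) (4,151/9)]
3. After y ≥ 1: [(4,3/2) (8,1) (10,1) (10,145/9) (4,151/9)]
4. After y ≤ 5: [(4,5) (4,3/2) (8,1) (10,1) (10,5)]
5. Canonical ring: [(4,3/2) (8,1) (10,1) (10,5) (4,5)]

Clipped polygon: [(4,3/2) (8,1) (10,1) (10,5) (4,5)]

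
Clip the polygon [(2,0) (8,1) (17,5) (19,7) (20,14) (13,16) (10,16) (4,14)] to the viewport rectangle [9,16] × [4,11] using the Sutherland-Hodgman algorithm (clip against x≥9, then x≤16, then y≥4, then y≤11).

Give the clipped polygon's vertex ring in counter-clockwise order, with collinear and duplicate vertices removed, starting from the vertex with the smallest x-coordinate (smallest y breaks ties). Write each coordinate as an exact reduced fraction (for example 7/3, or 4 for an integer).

1. After x ≥ 9: [(9,13/9) (17,5) (19,7) (20,14) (13,16) (10,16) (9,47/3)]
2. After x ≤ 16: [(9,13/9) (16,41/9) (16,106/7) (13,16) (10,16) (9,47/3)]
3. After y ≥ 4: [(9,4) (59/4,4) (16,41/9) (16,106/7) (13,16) (10,16) (9,47/3)]
4. After y ≤ 11: [(9,11) (9,4) (59/4,4) (16,41/9) (16,11)]
5. Canonical ring: [(9,4) (59/4,4) (16,41/9) (16,11) (9,11)]

Clipped polygon: [(9,4) (59/4,4) (16,41/9) (16,11) (9,11)]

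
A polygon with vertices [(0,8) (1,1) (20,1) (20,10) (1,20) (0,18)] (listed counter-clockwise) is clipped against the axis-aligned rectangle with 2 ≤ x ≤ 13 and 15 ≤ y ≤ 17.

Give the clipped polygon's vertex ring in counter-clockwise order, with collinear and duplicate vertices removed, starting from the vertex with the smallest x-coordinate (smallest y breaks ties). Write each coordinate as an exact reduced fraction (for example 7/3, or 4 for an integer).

Clipped polygon: [(2,15) (21/2,15) (67/10,17) (2,17)]

1. After x ≥ 2: [(2,1) (20,1) (20,10) (2,370/19)]
2. After x ≤ 13: [(2,1) (13,1) (13,260/19) (2,370/19)]
3. After y ≥ 15: [(2,15) (21/2,15) (2,370/19)]
4. After y ≤ 17: [(2,17) (2,15) (21/2,15) (67/10,17)]
5. Canonical ring: [(2,15) (21/2,15) (67/10,17) (2,17)]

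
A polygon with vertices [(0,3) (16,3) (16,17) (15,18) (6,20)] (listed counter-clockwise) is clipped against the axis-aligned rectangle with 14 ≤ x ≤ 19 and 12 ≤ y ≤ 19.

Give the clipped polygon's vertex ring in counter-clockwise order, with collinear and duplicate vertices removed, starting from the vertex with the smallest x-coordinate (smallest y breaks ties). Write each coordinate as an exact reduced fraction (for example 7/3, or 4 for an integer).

Clipped polygon: [(14,12) (16,12) (16,17) (15,18) (14,164/9)]

1. After x ≥ 14: [(14,3) (16,3) (16,17) (15,18) (14,164/9)]
2. After x ≤ 19: [(14,3) (16,3) (16,17) (15,18) (14,164/9)]
3. After y ≥ 12: [(14,12) (16,12) (16,17) (15,18) (14,164/9)]
4. After y ≤ 19: [(14,12) (16,12) (16,17) (15,18) (14,164/9)]
5. Canonical ring: [(14,12) (16,12) (16,17) (15,18) (14,164/9)]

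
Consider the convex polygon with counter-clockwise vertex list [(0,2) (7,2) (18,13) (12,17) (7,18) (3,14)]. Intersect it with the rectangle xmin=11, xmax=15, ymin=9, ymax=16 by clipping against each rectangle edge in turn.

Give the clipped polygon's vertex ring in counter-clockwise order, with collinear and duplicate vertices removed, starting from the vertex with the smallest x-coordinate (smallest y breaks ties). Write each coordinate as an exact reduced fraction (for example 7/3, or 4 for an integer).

Clipped polygon: [(11,9) (14,9) (15,10) (15,15) (27/2,16) (11,16)]

1. After x ≥ 11: [(11,6) (18,13) (12,17) (11,86/5)]
2. After x ≤ 15: [(11,6) (15,10) (15,15) (12,17) (11,86/5)]
3. After y ≥ 9: [(11,9) (14,9) (15,10) (15,15) (12,17) (11,86/5)]
4. After y ≤ 16: [(11,16) (11,9) (14,9) (15,10) (15,15) (27/2,16)]
5. Canonical ring: [(11,9) (14,9) (15,10) (15,15) (27/2,16) (11,16)]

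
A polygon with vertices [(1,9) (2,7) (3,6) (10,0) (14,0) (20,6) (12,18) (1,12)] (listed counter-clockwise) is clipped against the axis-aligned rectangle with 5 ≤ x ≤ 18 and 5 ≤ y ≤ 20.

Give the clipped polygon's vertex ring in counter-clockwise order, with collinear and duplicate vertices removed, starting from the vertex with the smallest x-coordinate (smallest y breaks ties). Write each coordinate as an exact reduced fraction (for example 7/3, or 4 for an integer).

1. After x ≥ 5: [(5,30/7) (10,0) (14,0) (20,6) (12,18) (5,156/11)]
2. After x ≤ 18: [(5,30/7) (10,0) (14,0) (18,4) (18,9) (12,18) (5,156/11)]
3. After y ≥ 5: [(5,5) (18,5) (18,9) (12,18) (5,156/11)]
4. After y ≤ 20: [(5,5) (18,5) (18,9) (12,18) (5,156/11)]
5. Canonical ring: [(5,5) (18,5) (18,9) (12,18) (5,156/11)]

Clipped polygon: [(5,5) (18,5) (18,9) (12,18) (5,156/11)]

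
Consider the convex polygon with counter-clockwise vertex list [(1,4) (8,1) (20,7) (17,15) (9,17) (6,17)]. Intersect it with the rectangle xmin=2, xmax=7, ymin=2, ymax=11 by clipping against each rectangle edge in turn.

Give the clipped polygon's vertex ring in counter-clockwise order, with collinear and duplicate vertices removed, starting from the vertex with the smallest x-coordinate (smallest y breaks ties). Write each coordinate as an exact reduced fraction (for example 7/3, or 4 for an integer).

Clipped polygon: [(2,25/7) (17/3,2) (7,2) (7,11) (48/13,11) (2,33/5)]

1. After x ≥ 2: [(2,33/5) (2,25/7) (8,1) (20,7) (17,15) (9,17) (6,17)]
2. After x ≤ 7: [(2,33/5) (2,25/7) (7,10/7) (7,17) (6,17)]
3. After y ≥ 2: [(2,33/5) (2,25/7) (17/3,2) (7,2) (7,17) (6,17)]
4. After y ≤ 11: [(48/13,11) (2,33/5) (2,25/7) (17/3,2) (7,2) (7,11)]
5. Canonical ring: [(2,25/7) (17/3,2) (7,2) (7,11) (48/13,11) (2,33/5)]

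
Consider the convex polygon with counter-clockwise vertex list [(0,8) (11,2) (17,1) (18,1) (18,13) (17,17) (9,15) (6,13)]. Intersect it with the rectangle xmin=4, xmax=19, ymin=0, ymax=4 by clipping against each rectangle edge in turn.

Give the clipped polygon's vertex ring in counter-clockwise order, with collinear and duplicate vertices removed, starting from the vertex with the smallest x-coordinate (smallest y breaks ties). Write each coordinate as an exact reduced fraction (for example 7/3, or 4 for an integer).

Clipped polygon: [(22/3,4) (11,2) (17,1) (18,1) (18,4)]

1. After x ≥ 4: [(4,34/3) (4,64/11) (11,2) (17,1) (18,1) (18,13) (17,17) (9,15) (6,13)]
2. After x ≤ 19: [(4,34/3) (4,64/11) (11,2) (17,1) (18,1) (18,13) (17,17) (9,15) (6,13)]
3. After y ≥ 0: [(4,34/3) (4,64/11) (11,2) (17,1) (18,1) (18,13) (17,17) (9,15) (6,13)]
4. After y ≤ 4: [(22/3,4) (11,2) (17,1) (18,1) (18,4)]
5. Canonical ring: [(22/3,4) (11,2) (17,1) (18,1) (18,4)]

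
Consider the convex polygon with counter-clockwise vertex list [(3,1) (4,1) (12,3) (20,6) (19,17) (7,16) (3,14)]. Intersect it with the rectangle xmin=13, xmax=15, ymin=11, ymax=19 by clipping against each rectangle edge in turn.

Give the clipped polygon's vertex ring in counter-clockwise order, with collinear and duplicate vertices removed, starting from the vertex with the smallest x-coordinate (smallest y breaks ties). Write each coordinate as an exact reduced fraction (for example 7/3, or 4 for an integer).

1. After x ≥ 13: [(13,27/8) (20,6) (19,17) (13,33/2)]
2. After x ≤ 15: [(13,27/8) (15,33/8) (15,50/3) (13,33/2)]
3. After y ≥ 11: [(13,11) (15,11) (15,50/3) (13,33/2)]
4. After y ≤ 19: [(13,11) (15,11) (15,50/3) (13,33/2)]
5. Canonical ring: [(13,11) (15,11) (15,50/3) (13,33/2)]

Clipped polygon: [(13,11) (15,11) (15,50/3) (13,33/2)]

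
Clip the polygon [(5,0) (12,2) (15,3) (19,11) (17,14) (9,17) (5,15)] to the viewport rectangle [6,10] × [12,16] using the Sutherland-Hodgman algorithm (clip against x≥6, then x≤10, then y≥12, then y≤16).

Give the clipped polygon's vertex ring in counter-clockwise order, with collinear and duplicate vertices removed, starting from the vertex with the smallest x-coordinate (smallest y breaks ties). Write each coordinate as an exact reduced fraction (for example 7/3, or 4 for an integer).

1. After x ≥ 6: [(6,2/7) (12,2) (15,3) (19,11) (17,14) (9,17) (6,31/2)]
2. After x ≤ 10: [(6,2/7) (10,10/7) (10,133/8) (9,17) (6,31/2)]
3. After y ≥ 12: [(6,12) (10,12) (10,133/8) (9,17) (6,31/2)]
4. After y ≤ 16: [(6,12) (10,12) (10,16) (7,16) (6,31/2)]
5. Canonical ring: [(6,12) (10,12) (10,16) (7,16) (6,31/2)]

Clipped polygon: [(6,12) (10,12) (10,16) (7,16) (6,31/2)]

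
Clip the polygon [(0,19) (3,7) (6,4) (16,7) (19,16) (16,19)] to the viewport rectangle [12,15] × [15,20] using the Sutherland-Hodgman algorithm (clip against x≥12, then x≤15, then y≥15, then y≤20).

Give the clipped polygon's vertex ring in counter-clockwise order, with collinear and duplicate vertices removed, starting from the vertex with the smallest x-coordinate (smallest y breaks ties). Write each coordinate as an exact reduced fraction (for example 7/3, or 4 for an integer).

1. After x ≥ 12: [(12,19) (12,29/5) (16,7) (19,16) (16,19)]
2. After x ≤ 15: [(15,19) (12,19) (12,29/5) (15,67/10)]
3. After y ≥ 15: [(15,15) (15,19) (12,19) (12,15)]
4. After y ≤ 20: [(15,15) (15,19) (12,19) (12,15)]
5. Canonical ring: [(12,15) (15,15) (15,19) (12,19)]

Clipped polygon: [(12,15) (15,15) (15,19) (12,19)]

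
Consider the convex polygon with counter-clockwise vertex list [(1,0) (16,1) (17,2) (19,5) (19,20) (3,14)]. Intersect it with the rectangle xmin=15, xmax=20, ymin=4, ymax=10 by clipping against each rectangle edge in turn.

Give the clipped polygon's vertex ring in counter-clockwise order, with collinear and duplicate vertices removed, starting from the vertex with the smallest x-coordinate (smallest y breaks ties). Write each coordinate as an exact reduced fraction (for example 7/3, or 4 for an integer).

1. After x ≥ 15: [(15,14/15) (16,1) (17,2) (19,5) (19,20) (15,37/2)]
2. After x ≤ 20: [(15,14/15) (16,1) (17,2) (19,5) (19,20) (15,37/2)]
3. After y ≥ 4: [(15,4) (55/3,4) (19,5) (19,20) (15,37/2)]
4. After y ≤ 10: [(15,10) (15,4) (55/3,4) (19,5) (19,10)]
5. Canonical ring: [(15,4) (55/3,4) (19,5) (19,10) (15,10)]

Clipped polygon: [(15,4) (55/3,4) (19,5) (19,10) (15,10)]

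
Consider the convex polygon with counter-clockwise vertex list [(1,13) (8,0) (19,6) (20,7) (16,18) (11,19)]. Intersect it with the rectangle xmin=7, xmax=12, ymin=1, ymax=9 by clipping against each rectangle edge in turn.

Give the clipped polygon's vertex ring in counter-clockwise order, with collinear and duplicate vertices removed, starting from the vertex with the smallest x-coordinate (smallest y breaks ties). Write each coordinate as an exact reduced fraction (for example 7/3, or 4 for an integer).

1. After x ≥ 7: [(7,83/5) (7,13/7) (8,0) (19,6) (20,7) (16,18) (11,19)]
2. After x ≤ 12: [(7,83/5) (7,13/7) (8,0) (12,24/11) (12,94/5) (11,19)]
3. After y ≥ 1: [(7,83/5) (7,13/7) (97/13,1) (59/6,1) (12,24/11) (12,94/5) (11,19)]
4. After y ≤ 9: [(7,9) (7,13/7) (97/13,1) (59/6,1) (12,24/11) (12,9)]
5. Canonical ring: [(7,13/7) (97/13,1) (59/6,1) (12,24/11) (12,9) (7,9)]

Clipped polygon: [(7,13/7) (97/13,1) (59/6,1) (12,24/11) (12,9) (7,9)]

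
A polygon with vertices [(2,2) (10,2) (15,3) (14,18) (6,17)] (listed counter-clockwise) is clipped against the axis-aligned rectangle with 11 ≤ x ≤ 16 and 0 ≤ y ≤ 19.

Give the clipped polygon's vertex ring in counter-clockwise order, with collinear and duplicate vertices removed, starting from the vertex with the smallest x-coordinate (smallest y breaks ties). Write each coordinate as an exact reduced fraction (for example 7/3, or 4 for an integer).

1. After x ≥ 11: [(11,11/5) (15,3) (14,18) (11,141/8)]
2. After x ≤ 16: [(11,11/5) (15,3) (14,18) (11,141/8)]
3. After y ≥ 0: [(11,11/5) (15,3) (14,18) (11,141/8)]
4. After y ≤ 19: [(11,11/5) (15,3) (14,18) (11,141/8)]
5. Canonical ring: [(11,11/5) (15,3) (14,18) (11,141/8)]

Clipped polygon: [(11,11/5) (15,3) (14,18) (11,141/8)]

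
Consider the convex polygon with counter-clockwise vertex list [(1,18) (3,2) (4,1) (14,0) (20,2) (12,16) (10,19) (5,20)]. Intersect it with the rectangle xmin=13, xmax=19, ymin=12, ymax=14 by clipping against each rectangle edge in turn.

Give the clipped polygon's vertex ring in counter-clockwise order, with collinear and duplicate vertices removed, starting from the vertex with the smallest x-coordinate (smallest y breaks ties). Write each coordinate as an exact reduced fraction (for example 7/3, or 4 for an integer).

Clipped polygon: [(13,12) (100/7,12) (92/7,14) (13,14)]

1. After x ≥ 13: [(13,1/10) (14,0) (20,2) (13,57/4)]
2. After x ≤ 19: [(13,1/10) (14,0) (19,5/3) (19,15/4) (13,57/4)]
3. After y ≥ 12: [(13,12) (100/7,12) (13,57/4)]
4. After y ≤ 14: [(13,14) (13,12) (100/7,12) (92/7,14)]
5. Canonical ring: [(13,12) (100/7,12) (92/7,14) (13,14)]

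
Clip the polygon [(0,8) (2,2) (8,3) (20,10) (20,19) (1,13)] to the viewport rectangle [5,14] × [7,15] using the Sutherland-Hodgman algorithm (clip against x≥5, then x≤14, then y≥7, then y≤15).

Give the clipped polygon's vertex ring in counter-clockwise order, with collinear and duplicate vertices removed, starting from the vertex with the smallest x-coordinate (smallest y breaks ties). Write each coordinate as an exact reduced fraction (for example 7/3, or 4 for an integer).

Clipped polygon: [(5,7) (14,7) (14,15) (22/3,15) (5,271/19)]

1. After x ≥ 5: [(5,5/2) (8,3) (20,10) (20,19) (5,271/19)]
2. After x ≤ 14: [(5,5/2) (8,3) (14,13/2) (14,325/19) (5,271/19)]
3. After y ≥ 7: [(5,7) (14,7) (14,325/19) (5,271/19)]
4. After y ≤ 15: [(5,7) (14,7) (14,15) (22/3,15) (5,271/19)]
5. Canonical ring: [(5,7) (14,7) (14,15) (22/3,15) (5,271/19)]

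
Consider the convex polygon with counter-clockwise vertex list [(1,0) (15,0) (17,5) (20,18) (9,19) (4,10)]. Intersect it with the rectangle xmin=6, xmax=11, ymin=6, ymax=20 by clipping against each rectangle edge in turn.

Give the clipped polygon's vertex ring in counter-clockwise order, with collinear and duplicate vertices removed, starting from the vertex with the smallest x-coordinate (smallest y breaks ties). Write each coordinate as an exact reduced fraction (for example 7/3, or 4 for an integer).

Clipped polygon: [(6,6) (11,6) (11,207/11) (9,19) (6,68/5)]

1. After x ≥ 6: [(6,0) (15,0) (17,5) (20,18) (9,19) (6,68/5)]
2. After x ≤ 11: [(6,0) (11,0) (11,207/11) (9,19) (6,68/5)]
3. After y ≥ 6: [(6,6) (11,6) (11,207/11) (9,19) (6,68/5)]
4. After y ≤ 20: [(6,6) (11,6) (11,207/11) (9,19) (6,68/5)]
5. Canonical ring: [(6,6) (11,6) (11,207/11) (9,19) (6,68/5)]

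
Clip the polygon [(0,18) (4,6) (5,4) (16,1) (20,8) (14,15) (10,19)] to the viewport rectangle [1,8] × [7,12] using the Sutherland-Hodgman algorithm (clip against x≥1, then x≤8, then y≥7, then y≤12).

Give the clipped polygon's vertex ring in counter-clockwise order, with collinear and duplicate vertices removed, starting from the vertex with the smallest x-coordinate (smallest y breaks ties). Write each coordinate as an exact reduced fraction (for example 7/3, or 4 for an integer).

1. After x ≥ 1: [(1,181/10) (1,15) (4,6) (5,4) (16,1) (20,8) (14,15) (10,19)]
2. After x ≤ 8: [(8,94/5) (1,181/10) (1,15) (4,6) (5,4) (8,35/11)]
3. After y ≥ 7: [(8,7) (8,94/5) (1,181/10) (1,15) (11/3,7)]
4. After y ≤ 12: [(8,7) (8,12) (2,12) (11/3,7)]
5. Canonical ring: [(2,12) (11/3,7) (8,7) (8,12)]

Clipped polygon: [(2,12) (11/3,7) (8,7) (8,12)]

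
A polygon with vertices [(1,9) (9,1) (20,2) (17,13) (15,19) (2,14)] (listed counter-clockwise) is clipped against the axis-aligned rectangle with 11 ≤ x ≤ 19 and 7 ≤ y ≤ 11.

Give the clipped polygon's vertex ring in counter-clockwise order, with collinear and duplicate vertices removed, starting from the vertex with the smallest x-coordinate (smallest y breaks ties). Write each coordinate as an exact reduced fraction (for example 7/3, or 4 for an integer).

Clipped polygon: [(11,7) (205/11,7) (193/11,11) (11,11)]

1. After x ≥ 11: [(11,13/11) (20,2) (17,13) (15,19) (11,227/13)]
2. After x ≤ 19: [(11,13/11) (19,21/11) (19,17/3) (17,13) (15,19) (11,227/13)]
3. After y ≥ 7: [(11,7) (205/11,7) (17,13) (15,19) (11,227/13)]
4. After y ≤ 11: [(11,11) (11,7) (205/11,7) (193/11,11)]
5. Canonical ring: [(11,7) (205/11,7) (193/11,11) (11,11)]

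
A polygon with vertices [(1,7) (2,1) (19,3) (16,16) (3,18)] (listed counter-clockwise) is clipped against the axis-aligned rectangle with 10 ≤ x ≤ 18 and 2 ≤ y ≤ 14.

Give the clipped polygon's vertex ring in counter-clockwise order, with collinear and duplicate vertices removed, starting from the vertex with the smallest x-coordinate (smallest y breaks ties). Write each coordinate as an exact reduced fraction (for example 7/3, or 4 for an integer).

Clipped polygon: [(10,2) (21/2,2) (18,49/17) (18,22/3) (214/13,14) (10,14)]

1. After x ≥ 10: [(10,33/17) (19,3) (16,16) (10,220/13)]
2. After x ≤ 18: [(10,33/17) (18,49/17) (18,22/3) (16,16) (10,220/13)]
3. After y ≥ 2: [(10,2) (21/2,2) (18,49/17) (18,22/3) (16,16) (10,220/13)]
4. After y ≤ 14: [(10,14) (10,2) (21/2,2) (18,49/17) (18,22/3) (214/13,14)]
5. Canonical ring: [(10,2) (21/2,2) (18,49/17) (18,22/3) (214/13,14) (10,14)]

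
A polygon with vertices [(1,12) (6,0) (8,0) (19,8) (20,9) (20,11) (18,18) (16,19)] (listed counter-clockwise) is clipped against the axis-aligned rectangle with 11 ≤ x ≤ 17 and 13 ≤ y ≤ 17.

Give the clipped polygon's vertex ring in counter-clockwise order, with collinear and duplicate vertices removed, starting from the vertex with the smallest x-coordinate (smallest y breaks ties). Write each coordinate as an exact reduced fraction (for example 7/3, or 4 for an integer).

1. After x ≥ 11: [(11,50/3) (11,24/11) (19,8) (20,9) (20,11) (18,18) (16,19)]
2. After x ≤ 17: [(11,50/3) (11,24/11) (17,72/11) (17,37/2) (16,19)]
3. After y ≥ 13: [(11,50/3) (11,13) (17,13) (17,37/2) (16,19)]
4. After y ≤ 17: [(82/7,17) (11,50/3) (11,13) (17,13) (17,17)]
5. Canonical ring: [(11,13) (17,13) (17,17) (82/7,17) (11,50/3)]

Clipped polygon: [(11,13) (17,13) (17,17) (82/7,17) (11,50/3)]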